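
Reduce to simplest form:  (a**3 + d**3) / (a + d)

Apply the sum-of-cubes factorisation and cancel (a + d).

a**2 - a*d + d**2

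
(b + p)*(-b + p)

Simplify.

-b^2 + p^2

Difference of squares with P = p, Q = b.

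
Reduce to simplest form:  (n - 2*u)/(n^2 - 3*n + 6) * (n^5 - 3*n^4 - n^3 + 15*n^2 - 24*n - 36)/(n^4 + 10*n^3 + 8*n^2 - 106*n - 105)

(n^2 - 2*n*u + 2*n - 4*u)/(n^2 + 12*n + 35)

Factor: n^5 - 3*n^4 - n^3 + 15*n^2 - 24*n - 36 = (n + 1)*(n - 3)*(n + 2)*(n^2 - 3*n + 6);  n^4 + 10*n^3 + 8*n^2 - 106*n - 105 = (n + 5)*(n - 3)*(n + 1)*(n + 7)
Cancel the common factors (n^2 - 3*n + 6), (n - 3), (n + 1).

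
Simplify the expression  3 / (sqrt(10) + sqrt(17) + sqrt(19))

Group as (sqrt(10) + sqrt(17)) + sqrt(19); multiply by (sqrt(10) + sqrt(17)) - sqrt(19), then rationalise the remaining surd.

(-3*sqrt(3230) + 12*sqrt(19) + 18*sqrt(17) + 39*sqrt(10))/308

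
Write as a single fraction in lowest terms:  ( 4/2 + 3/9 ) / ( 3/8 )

Numerator: 4/2 + 3/9 = 7/3
Denominator: 3/8 = 3/8
Divide: (7/3) · (8/3) = 56/9

56/9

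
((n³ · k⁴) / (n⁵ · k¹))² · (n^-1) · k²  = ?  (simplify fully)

k⁸/n⁵

Inside the bracket: (n^-2) · k³
Raise to the power 2: (n^-4) · k⁶
Multiply by (n^-1) · k²: add exponents.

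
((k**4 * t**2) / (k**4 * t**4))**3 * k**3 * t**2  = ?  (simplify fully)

k**3/t**4

Inside the bracket: (t**-2)
Raise to the power 3: (t**-6)
Multiply by k**3 * t**2: add exponents.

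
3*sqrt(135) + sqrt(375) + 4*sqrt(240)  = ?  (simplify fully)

3*sqrt(135) = 9*sqrt(15); sqrt(375) = 5*sqrt(15); 4*sqrt(240) = 16*sqrt(15)
Combine: (9 + 5 + 16)·sqrt(15) = 30*sqrt(15)

30*sqrt(15)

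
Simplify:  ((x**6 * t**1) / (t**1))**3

Inside the bracket: x**6
Raise to the power 3: x**18

x**18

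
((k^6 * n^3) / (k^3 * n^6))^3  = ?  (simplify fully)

Inside the bracket: k^3 * (n^-3)
Raise to the power 3: k^9 * (n^-9)

k^9/n^9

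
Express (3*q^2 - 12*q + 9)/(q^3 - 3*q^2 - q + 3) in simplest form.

Factor: 3*q^2 - 12*q + 9 = 3*(q - 1)*(q - 3);  q^3 - 3*q^2 - q + 3 = (q + 1)*(q - 3)*(q - 1)
Cancel the common factors (q - 1), (q - 3).

3/(q + 1)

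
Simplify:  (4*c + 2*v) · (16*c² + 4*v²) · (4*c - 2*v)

Pair the conjugate factors: ((4*c)+(2*v))((4*c)-(2*v)) = 16*c² - 4*v², then repeat with the next factor.

256*c⁴ - 16*v⁴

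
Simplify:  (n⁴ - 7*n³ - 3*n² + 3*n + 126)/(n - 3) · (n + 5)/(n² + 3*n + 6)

n² - 2*n - 35

Factor: n⁴ - 7*n³ - 3*n² + 3*n + 126 = (n - 3)·(n² + 3*n + 6)·(n - 7)
Cancel the common factors (n² + 3*n + 6), (n - 3).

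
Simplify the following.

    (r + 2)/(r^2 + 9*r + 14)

Factor: r^2 + 9*r + 14 = (r + 2)*(r + 7)
Cancel the common factor (r + 2).

1/(r + 7)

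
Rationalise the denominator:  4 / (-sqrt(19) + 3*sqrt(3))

Multiply numerator and denominator by sqrt(19) + 3*sqrt(3).
Denominator becomes 8; numerator becomes 4*sqrt(19) + 12*sqrt(3).

(sqrt(19) + 3*sqrt(3))/2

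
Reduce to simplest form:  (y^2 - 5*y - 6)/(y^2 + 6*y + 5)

Factor: y^2 - 5*y - 6 = (y + 1)*(y - 6);  y^2 + 6*y + 5 = (y + 5)*(y + 1)
Cancel the common factor (y + 1).

(y - 6)/(y + 5)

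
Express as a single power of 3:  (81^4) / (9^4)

3^8

81^4 = 3^16; 9^4 = 3^8
Combine exponents: 3^8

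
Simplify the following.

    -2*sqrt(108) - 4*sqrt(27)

-24*sqrt(3)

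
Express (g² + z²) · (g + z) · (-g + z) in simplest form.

-g⁴ + z⁴

Pair the conjugate factors: (z+g)(z-g) = -g² + z², then repeat with the next factor.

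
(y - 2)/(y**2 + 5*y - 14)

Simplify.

1/(y + 7)

Factor: y**2 + 5*y - 14 = (y + 7)*(y - 2)
Cancel the common factor (y - 2).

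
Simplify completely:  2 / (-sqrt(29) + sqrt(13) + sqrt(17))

Group as (sqrt(13) + sqrt(17)) - sqrt(29); multiply by (sqrt(13) + sqrt(17)) + sqrt(29), then rationalise the remaining surd.

(-2*sqrt(29) + 50*sqrt(17) + 66*sqrt(13) + 4*sqrt(6409))/883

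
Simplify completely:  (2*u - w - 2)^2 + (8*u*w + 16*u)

(2*u + w + 2)^2

Expand the square and combine the (8*u*w + 16*u) term.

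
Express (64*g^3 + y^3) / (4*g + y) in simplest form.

16*g^2 - 4*g*y + y^2

(4*g)^3 + y^3 = (4*g + y)(16*g^2 - 4*g*y + y^2).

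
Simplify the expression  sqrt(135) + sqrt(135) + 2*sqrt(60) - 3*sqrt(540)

sqrt(135) = 3*sqrt(15); sqrt(135) = 3*sqrt(15); 2*sqrt(60) = 4*sqrt(15); 3*sqrt(540) = 18*sqrt(15)
Combine: (3 + 3 + 4 - 18)·sqrt(15) = -8*sqrt(15)

-8*sqrt(15)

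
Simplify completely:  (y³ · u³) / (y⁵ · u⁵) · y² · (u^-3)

Quotient: (y^-2) · (u^-2)
Multiply by y² · (u^-3): add exponents.

u^(-5)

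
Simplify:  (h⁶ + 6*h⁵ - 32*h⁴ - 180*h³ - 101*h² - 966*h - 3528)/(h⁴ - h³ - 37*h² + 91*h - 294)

Factor: h⁶ + 6*h⁵ - 32*h⁴ - 180*h³ - 101*h² - 966*h - 3528 = (h - 6)·(h + 4)·(h² - 2*h + 7)·(h + 3)·(h + 7);  h⁴ - h³ - 37*h² + 91*h - 294 = (h - 6)·(h² - 2*h + 7)·(h + 7)
Cancel the common factors (h² - 2*h + 7), (h + 7), (h - 6).

h² + 7*h + 12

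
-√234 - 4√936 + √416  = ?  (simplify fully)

√234 = 3*√26; 4√936 = 24*√26; √416 = 4*√26
Combine: (-3 - 24 + 4)·√26 = -23*√26

-23*√26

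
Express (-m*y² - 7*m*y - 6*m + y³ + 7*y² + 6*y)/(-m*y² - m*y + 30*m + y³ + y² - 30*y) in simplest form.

Factor: -m*y² - 7*m*y - 6*m + y³ + 7*y² + 6*y = (-m + y)·(y + 1)·(y + 6);  -m*y² - m*y + 30*m + y³ + y² - 30*y = (y + 6)·(y - 5)·(-m + y)
Cancel the common factors (y + 6), (-m + y).

(y + 1)/(y - 5)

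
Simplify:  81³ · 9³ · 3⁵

3^23

81³ = 3^12; 9³ = 3^6; 3⁵ = 3^5
Combine exponents: 3^23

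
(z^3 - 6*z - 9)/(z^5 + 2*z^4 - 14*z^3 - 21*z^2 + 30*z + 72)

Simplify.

1/(z^2 + 2*z - 8)

Factor: z^3 - 6*z - 9 = (z^2 + 3*z + 3)*(z - 3);  z^5 + 2*z^4 - 14*z^3 - 21*z^2 + 30*z + 72 = (z - 3)*(z^2 + 3*z + 3)*(z - 2)*(z + 4)
Cancel the common factors (z^2 + 3*z + 3), (z - 3).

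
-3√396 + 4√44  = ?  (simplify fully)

-10*√11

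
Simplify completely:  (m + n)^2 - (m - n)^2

Only the odd-power cross terms survive.

4*m*n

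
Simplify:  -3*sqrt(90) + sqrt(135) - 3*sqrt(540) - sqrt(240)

-19*sqrt(15) - 9*sqrt(10)

3*sqrt(90) = 9*sqrt(10); sqrt(135) = 3*sqrt(15); 3*sqrt(540) = 18*sqrt(15); sqrt(240) = 4*sqrt(15)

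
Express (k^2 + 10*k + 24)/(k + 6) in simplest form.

k + 4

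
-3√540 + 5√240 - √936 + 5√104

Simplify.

2*√15 + 4*√26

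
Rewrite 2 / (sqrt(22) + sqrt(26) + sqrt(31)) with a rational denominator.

(-8*sqrt(4433) + 34*sqrt(31) + 54*sqrt(26) + 70*sqrt(22))/1999

Group as (sqrt(26) + sqrt(31)) + sqrt(22); multiply by (sqrt(26) + sqrt(31)) - sqrt(22), then rationalise the remaining surd.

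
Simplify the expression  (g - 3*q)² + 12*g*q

(g + 3*q)²

After expansion: g² + 6*g*q + 9*q² — a perfect-square trinomial.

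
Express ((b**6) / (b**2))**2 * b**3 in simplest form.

b**11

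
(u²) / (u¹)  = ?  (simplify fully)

u

Quotient: u¹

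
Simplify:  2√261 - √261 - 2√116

2√261 = 6*√29; √261 = 3*√29; 2√116 = 4*√29
Combine: (6 - 3 - 4)·√29 = -√29

-√29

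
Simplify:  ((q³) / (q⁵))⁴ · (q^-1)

q^(-9)

Inside the bracket: (q^-2)
Raise to the power 4: (q^-8)
Multiply by (q^-1): add exponents.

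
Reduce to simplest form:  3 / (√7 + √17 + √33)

(-6*√3927 - 27*√33 + 69*√17 + 129*√7)/395

Group as (√7 + √17) + √33; multiply by (√7 + √17) - √33, then rationalise the remaining surd.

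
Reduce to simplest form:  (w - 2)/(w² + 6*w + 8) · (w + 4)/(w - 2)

Factor: w² + 6*w + 8 = (w + 2)·(w + 4)
Cancel the common factors (w - 2), (w + 4).

1/(w + 2)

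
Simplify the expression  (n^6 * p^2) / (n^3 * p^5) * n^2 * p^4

Quotient: n^3 * (p^-3)
Multiply by n^2 * p^4: add exponents.

n^5*p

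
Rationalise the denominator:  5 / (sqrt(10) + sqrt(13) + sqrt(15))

(-25*sqrt(78) + 20*sqrt(15) + 30*sqrt(13) + 45*sqrt(10))/228

Group as (sqrt(10) + sqrt(15)) + sqrt(13); multiply by (sqrt(10) + sqrt(15)) - sqrt(13), then rationalise the remaining surd.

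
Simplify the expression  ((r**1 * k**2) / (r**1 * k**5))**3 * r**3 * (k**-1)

Inside the bracket: (k**-3)
Raise to the power 3: (k**-9)
Multiply by r**3 * (k**-1): add exponents.

r**3/k**10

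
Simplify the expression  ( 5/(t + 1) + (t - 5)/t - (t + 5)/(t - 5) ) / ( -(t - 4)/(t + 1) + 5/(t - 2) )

(10*t³ - 5*t² - 55*t + 50)/(t⁴ - 16*t³ + 58*t² - 15*t)

Numerator: 5/(t + 1) + (t - 5)/t - (t + 5)/(t - 5) = (-10*t² - 15*t + 25)/(t³ - 4*t² - 5*t)
Denominator: -(t - 4)/(t + 1) + 5/(t - 2) = (-t² + 11*t - 3)/(t² - t - 2)
Divide: ((-10*t² - 15*t + 25)/(t³ - 4*t² - 5*t)) · ((t² - t - 2)/(-t² + 11*t - 3)) = (10*t³ - 5*t² - 55*t + 50)/(t⁴ - 16*t³ + 58*t² - 15*t)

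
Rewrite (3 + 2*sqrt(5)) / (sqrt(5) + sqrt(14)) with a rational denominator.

Multiply numerator and denominator by -sqrt(14) + sqrt(5).
Denominator becomes -9; numerator becomes -2*sqrt(70) - 3*sqrt(14) + 3*sqrt(5) + 10.

(-10 - 3*sqrt(5) + 3*sqrt(14) + 2*sqrt(70))/9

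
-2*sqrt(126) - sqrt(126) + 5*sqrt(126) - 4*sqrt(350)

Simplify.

-14*sqrt(14)

2*sqrt(126) = 6*sqrt(14); sqrt(126) = 3*sqrt(14); 5*sqrt(126) = 15*sqrt(14); 4*sqrt(350) = 20*sqrt(14)
Combine: (-6 - 3 + 15 - 20)·sqrt(14) = -14*sqrt(14)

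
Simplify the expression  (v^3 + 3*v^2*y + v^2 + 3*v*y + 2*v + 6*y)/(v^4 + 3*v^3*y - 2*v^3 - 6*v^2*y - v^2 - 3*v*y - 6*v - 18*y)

1/(v - 3)

Factor: v^3 + 3*v^2*y + v^2 + 3*v*y + 2*v + 6*y = (v + 3*y)*(v^2 + v + 2);  v^4 + 3*v^3*y - 2*v^3 - 6*v^2*y - v^2 - 3*v*y - 6*v - 18*y = (v - 3)*(v^2 + v + 2)*(v + 3*y)
Cancel the common factors (v^2 + v + 2), (v + 3*y).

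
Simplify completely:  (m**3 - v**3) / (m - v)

Apply the difference-of-cubes factorisation and cancel (m - v).

m**2 + m*v + v**2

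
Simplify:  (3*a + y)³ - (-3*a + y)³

18*a*(3*a² + y²)

Write as f(y,(3*a)) - f(y,-(3*a)) and expand.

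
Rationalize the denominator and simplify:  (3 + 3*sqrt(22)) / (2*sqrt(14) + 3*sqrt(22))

(-12*sqrt(77) - 6*sqrt(14) + 9*sqrt(22) + 198)/142

Multiply numerator and denominator by -2*sqrt(14) + 3*sqrt(22).
Denominator becomes 142; numerator becomes -12*sqrt(77) - 6*sqrt(14) + 9*sqrt(22) + 198.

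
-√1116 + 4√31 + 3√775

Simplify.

√1116 = 6*√31; 4√31 = 4*√31; 3√775 = 15*√31
Combine: (-6 + 4 + 15)·√31 = 13*√31

13*√31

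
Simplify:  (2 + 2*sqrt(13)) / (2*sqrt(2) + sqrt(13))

Multiply numerator and denominator by -2*sqrt(2) + sqrt(13).
Denominator becomes 5; numerator becomes -4*sqrt(26) - 4*sqrt(2) + 2*sqrt(13) + 26.

(-4*sqrt(26) - 4*sqrt(2) + 2*sqrt(13) + 26)/5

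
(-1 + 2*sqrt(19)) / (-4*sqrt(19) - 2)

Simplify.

(-77 + 4*sqrt(19))/150

Multiply numerator and denominator by -2 + 4*sqrt(19).
Denominator becomes -300; numerator becomes -8*sqrt(19) + 154.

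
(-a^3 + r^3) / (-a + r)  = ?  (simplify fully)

a^2 + a*r + r^2

Factor as (a-b)(a^2+ab+b^2) with a=r, b=a.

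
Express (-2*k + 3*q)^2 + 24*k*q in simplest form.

(2*k + 3*q)^2

Expand the square and combine the 24*k*q term.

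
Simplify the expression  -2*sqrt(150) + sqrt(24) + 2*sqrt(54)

-2*sqrt(6)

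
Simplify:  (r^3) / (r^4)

Quotient: (r^-1)

1/r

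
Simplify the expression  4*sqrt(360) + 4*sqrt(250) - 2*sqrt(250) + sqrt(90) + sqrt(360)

4*sqrt(360) = 24*sqrt(10); 4*sqrt(250) = 20*sqrt(10); 2*sqrt(250) = 10*sqrt(10); sqrt(90) = 3*sqrt(10); sqrt(360) = 6*sqrt(10)
Combine: (24 + 20 - 10 + 3 + 6)·sqrt(10) = 43*sqrt(10)

43*sqrt(10)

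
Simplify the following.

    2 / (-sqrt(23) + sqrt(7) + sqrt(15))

(2*sqrt(23) + 30*sqrt(15) + 62*sqrt(7) + 4*sqrt(2415))/419

Group as (sqrt(7) + sqrt(15)) - sqrt(23); multiply by (sqrt(7) + sqrt(15)) + sqrt(23), then rationalise the remaining surd.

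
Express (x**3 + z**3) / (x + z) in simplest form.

Factor as (a+b)(a**2-ab+b**2) with a=x, b=z.

x**2 - x*z + z**2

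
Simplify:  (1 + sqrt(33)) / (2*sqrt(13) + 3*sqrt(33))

(-2*sqrt(429) - 2*sqrt(13) + 3*sqrt(33) + 99)/245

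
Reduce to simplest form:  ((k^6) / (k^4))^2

Inside the bracket: k^2
Raise to the power 2: k^4

k^4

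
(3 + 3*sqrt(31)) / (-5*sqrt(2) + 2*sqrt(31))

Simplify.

(15*sqrt(2) + 6*sqrt(31) + 15*sqrt(62) + 186)/74

Multiply numerator and denominator by 5*sqrt(2) + 2*sqrt(31).
Denominator becomes 74; numerator becomes 15*sqrt(2) + 6*sqrt(31) + 15*sqrt(62) + 186.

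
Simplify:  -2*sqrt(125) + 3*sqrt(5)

2*sqrt(125) = 10*sqrt(5); 3*sqrt(5) = 3*sqrt(5)
Combine: (-10 + 3)·sqrt(5) = -7*sqrt(5)

-7*sqrt(5)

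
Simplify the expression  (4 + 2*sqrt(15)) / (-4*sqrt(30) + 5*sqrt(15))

Multiply numerator and denominator by 5*sqrt(15) + 4*sqrt(30).
Denominator becomes -105; numerator becomes 20*sqrt(15) + 16*sqrt(30) + 150 + 120*sqrt(2).

(-120*sqrt(2) - 150 - 16*sqrt(30) - 20*sqrt(15))/105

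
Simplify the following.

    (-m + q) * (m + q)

-m^2 + q^2

Telescope via difference of squares: (q+m)(q-m) = -m^2 + q^2.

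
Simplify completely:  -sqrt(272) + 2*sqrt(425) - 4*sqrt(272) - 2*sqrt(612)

-22*sqrt(17)

sqrt(272) = 4*sqrt(17); 2*sqrt(425) = 10*sqrt(17); 4*sqrt(272) = 16*sqrt(17); 2*sqrt(612) = 12*sqrt(17)
Combine: (-4 + 10 - 16 - 12)·sqrt(17) = -22*sqrt(17)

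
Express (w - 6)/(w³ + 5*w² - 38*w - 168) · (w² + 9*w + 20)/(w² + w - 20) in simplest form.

1/(w² + 3*w - 28)

Factor: w³ + 5*w² - 38*w - 168 = (w + 4)·(w - 6)·(w + 7);  w² + 9*w + 20 = (w + 4)·(w + 5);  w² + w - 20 = (w - 4)·(w + 5)
Cancel the common factors (w - 6), (w + 5), (w + 4).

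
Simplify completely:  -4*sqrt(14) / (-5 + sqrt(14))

(56 + 20*sqrt(14))/11

Multiply numerator and denominator by -5 - sqrt(14).
Denominator becomes 11; numerator becomes 56 + 20*sqrt(14).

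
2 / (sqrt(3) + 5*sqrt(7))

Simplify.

Multiply numerator and denominator by -sqrt(3) + 5*sqrt(7).
Denominator becomes 172; numerator becomes -2*sqrt(3) + 10*sqrt(7).

(-sqrt(3) + 5*sqrt(7))/86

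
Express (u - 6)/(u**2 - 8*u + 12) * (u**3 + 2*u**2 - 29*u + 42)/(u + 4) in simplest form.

Factor: u**2 - 8*u + 12 = (u - 6)*(u - 2);  u**3 + 2*u**2 - 29*u + 42 = (u + 7)*(u - 2)*(u - 3)
Cancel the common factors (u - 2), (u - 6).

(u**2 + 4*u - 21)/(u + 4)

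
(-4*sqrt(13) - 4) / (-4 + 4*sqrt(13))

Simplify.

-(1 + sqrt(13))^2/12

Multiply numerator and denominator by -4*sqrt(13) - 4.
Denominator becomes -192; numerator becomes 32*sqrt(13) + 224.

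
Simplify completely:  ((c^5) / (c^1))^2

c^8

Inside the bracket: c^4
Raise to the power 2: c^8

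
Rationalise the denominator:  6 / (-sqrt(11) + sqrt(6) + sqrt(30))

Group as (sqrt(6) + sqrt(30)) - sqrt(11); multiply by (sqrt(6) + sqrt(30)) + sqrt(11), then rationalise the remaining surd.

(-150*sqrt(11) - 78*sqrt(30) + 210*sqrt(6) + 72*sqrt(55))/95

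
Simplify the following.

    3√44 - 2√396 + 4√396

3√44 = 6*√11; 2√396 = 12*√11; 4√396 = 24*√11
Combine: (6 - 12 + 24)·√11 = 18*√11

18*√11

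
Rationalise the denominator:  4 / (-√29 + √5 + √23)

Group as (√5 + √23) - √29; multiply by (√5 + √23) + √29, then rationalise the remaining surd.

(4*√29 + 44*√23 + 188*√5 + 8*√3335)/459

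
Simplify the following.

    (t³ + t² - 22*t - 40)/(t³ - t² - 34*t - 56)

Factor: t³ + t² - 22*t - 40 = (t + 2)·(t + 4)·(t - 5);  t³ - t² - 34*t - 56 = (t + 2)·(t - 7)·(t + 4)
Cancel the common factors (t + 4), (t + 2).

(t - 5)/(t - 7)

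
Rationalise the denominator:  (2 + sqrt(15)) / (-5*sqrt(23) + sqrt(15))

Multiply numerator and denominator by sqrt(15) + 5*sqrt(23).
Denominator becomes -560; numerator becomes 2*sqrt(15) + 15 + 10*sqrt(23) + 5*sqrt(345).

(-5*sqrt(345) - 10*sqrt(23) - 15 - 2*sqrt(15))/560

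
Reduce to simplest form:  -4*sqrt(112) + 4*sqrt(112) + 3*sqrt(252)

18*sqrt(7)

4*sqrt(112) = 16*sqrt(7); 4*sqrt(112) = 16*sqrt(7); 3*sqrt(252) = 18*sqrt(7)
Combine: (-16 + 16 + 18)·sqrt(7) = 18*sqrt(7)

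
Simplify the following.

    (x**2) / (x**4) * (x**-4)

Quotient: (x**-2)
Multiply by (x**-4): add exponents.

x**(-6)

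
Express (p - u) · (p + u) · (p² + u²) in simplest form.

Pair the conjugate factors: (p+u)(p-u) = p² - u², then repeat with the next factor.

p⁴ - u⁴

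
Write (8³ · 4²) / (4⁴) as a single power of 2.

2^5

8³ = 2^9; 4² = 2^4; 4⁴ = 2^8
Combine exponents: 2^5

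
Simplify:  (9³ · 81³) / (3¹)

9³ = 3^6; 81³ = 3^12; 3¹ = 3^1
Combine exponents: 3^17

3^17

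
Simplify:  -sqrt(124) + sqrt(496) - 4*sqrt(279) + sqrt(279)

sqrt(124) = 2*sqrt(31); sqrt(496) = 4*sqrt(31); 4*sqrt(279) = 12*sqrt(31); sqrt(279) = 3*sqrt(31)
Combine: (-2 + 4 - 12 + 3)·sqrt(31) = -7*sqrt(31)

-7*sqrt(31)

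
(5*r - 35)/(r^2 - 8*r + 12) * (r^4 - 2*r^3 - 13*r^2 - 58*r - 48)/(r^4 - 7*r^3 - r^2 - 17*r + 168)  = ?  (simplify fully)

(5*r + 5)/(r^2 - 5*r + 6)

Factor: 5*r - 35 = 5*(r - 7);  r^2 - 8*r + 12 = (r - 6)*(r - 2);  r^4 - 2*r^3 - 13*r^2 - 58*r - 48 = (r^2 + 3*r + 8)*(r - 6)*(r + 1);  r^4 - 7*r^3 - r^2 - 17*r + 168 = (r - 3)*(r^2 + 3*r + 8)*(r - 7)
Cancel the common factors (r^2 + 3*r + 8), (r - 6), (r - 7).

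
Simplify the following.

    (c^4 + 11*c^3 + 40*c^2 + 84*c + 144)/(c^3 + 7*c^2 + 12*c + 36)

c + 4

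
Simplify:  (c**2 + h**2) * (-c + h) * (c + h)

-c**4 + h**4

(h+c)(h-c) = -c**2 + h**2; continue pairing.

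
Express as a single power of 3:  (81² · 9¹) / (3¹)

3^9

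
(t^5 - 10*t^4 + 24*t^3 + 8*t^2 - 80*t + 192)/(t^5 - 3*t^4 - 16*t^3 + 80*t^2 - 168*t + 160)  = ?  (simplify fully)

Factor: t^5 - 10*t^4 + 24*t^3 + 8*t^2 - 80*t + 192 = (t + 2)*(t - 4)*(t - 6)*(t^2 - 2*t + 4);  t^5 - 3*t^4 - 16*t^3 + 80*t^2 - 168*t + 160 = (t + 5)*(t - 4)*(t^2 - 2*t + 4)*(t - 2)
Cancel the common factors (t^2 - 2*t + 4), (t - 4).

(t^2 - 4*t - 12)/(t^2 + 3*t - 10)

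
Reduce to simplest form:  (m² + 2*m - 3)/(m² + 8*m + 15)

(m - 1)/(m + 5)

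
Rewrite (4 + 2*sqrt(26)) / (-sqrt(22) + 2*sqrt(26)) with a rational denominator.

Multiply numerator and denominator by sqrt(22) + 2*sqrt(26).
Denominator becomes 82; numerator becomes 4*sqrt(22) + 8*sqrt(26) + 4*sqrt(143) + 104.

(2*sqrt(22) + 4*sqrt(26) + 2*sqrt(143) + 52)/41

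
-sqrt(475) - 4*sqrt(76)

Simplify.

-13*sqrt(19)

sqrt(475) = 5*sqrt(19); 4*sqrt(76) = 8*sqrt(19)
Combine: (-5 - 8)·sqrt(19) = -13*sqrt(19)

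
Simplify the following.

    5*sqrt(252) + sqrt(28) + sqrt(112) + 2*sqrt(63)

5*sqrt(252) = 30*sqrt(7); sqrt(28) = 2*sqrt(7); sqrt(112) = 4*sqrt(7); 2*sqrt(63) = 6*sqrt(7)
Combine: (30 + 2 + 4 + 6)·sqrt(7) = 42*sqrt(7)

42*sqrt(7)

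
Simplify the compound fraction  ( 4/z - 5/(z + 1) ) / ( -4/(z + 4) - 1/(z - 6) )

(z^2 - 2*z - 24)/(5*z^2 + 5*z)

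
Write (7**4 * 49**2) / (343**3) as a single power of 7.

7**4 = 7**4; 49**2 = 7**4; 343**3 = 7**9
Combine exponents: 7**(-1)

7**(-1)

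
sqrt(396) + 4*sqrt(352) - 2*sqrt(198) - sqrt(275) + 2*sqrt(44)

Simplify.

sqrt(396) = 6*sqrt(11); 4*sqrt(352) = 16*sqrt(22); 2*sqrt(198) = 6*sqrt(22); sqrt(275) = 5*sqrt(11); 2*sqrt(44) = 4*sqrt(11)

5*sqrt(11) + 10*sqrt(22)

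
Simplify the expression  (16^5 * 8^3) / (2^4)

2^25

16^5 = 2^20; 8^3 = 2^9; 2^4 = 2^4
Combine exponents: 2^25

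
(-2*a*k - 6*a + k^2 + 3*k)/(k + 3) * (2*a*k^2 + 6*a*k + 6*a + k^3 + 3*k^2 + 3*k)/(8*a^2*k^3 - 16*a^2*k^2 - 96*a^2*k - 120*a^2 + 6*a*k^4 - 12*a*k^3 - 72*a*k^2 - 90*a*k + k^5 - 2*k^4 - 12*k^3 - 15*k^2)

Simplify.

Factor: -2*a*k - 6*a + k^2 + 3*k = (k + 3)*(-2*a + k);  2*a*k^2 + 6*a*k + 6*a + k^3 + 3*k^2 + 3*k = (k^2 + 3*k + 3)*(2*a + k);  8*a^2*k^3 - 16*a^2*k^2 - 96*a^2*k - 120*a^2 + 6*a*k^4 - 12*a*k^3 - 72*a*k^2 - 90*a*k + k^5 - 2*k^4 - 12*k^3 - 15*k^2 = (2*a + k)*(k - 5)*(k^2 + 3*k + 3)*(4*a + k)
Cancel the common factors (k^2 + 3*k + 3), (2*a + k), (k + 3).

(-2*a + k)/(4*a*k - 20*a + k^2 - 5*k)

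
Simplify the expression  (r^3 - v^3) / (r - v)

r^2 + r*v + v^2

Factor as (a-b)(a^2+ab+b^2) with a=r, b=v.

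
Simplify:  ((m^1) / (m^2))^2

m^(-2)

Inside the bracket: (m^-1)
Raise to the power 2: (m^-2)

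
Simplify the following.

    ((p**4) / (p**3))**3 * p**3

p**6

Inside the bracket: p**1
Raise to the power 3: p**3
Multiply by p**3: add exponents.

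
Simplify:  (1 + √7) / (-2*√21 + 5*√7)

(2*√21 + 5*√7 + 14*√3 + 35)/91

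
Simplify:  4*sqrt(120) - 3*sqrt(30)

4*sqrt(120) = 8*sqrt(30); 3*sqrt(30) = 3*sqrt(30)
Combine: (8 - 3)·sqrt(30) = 5*sqrt(30)

5*sqrt(30)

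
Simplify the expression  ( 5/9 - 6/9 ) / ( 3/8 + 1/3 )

Numerator: 5/9 - 6/9 = -1/9
Denominator: 3/8 + 1/3 = 17/24
Divide: (-1/9) · (24/17) = -8/51

-8/51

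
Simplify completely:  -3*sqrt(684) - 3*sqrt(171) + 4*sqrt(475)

-7*sqrt(19)

3*sqrt(684) = 18*sqrt(19); 3*sqrt(171) = 9*sqrt(19); 4*sqrt(475) = 20*sqrt(19)
Combine: (-18 - 9 + 20)·sqrt(19) = -7*sqrt(19)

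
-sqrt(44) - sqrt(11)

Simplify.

sqrt(44) = 2*sqrt(11); sqrt(11) = sqrt(11)
Combine: (-2 - 1)·sqrt(11) = -3*sqrt(11)

-3*sqrt(11)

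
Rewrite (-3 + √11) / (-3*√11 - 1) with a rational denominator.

Multiply numerator and denominator by -1 + 3*√11.
Denominator becomes -98; numerator becomes -10*√11 + 36.

(-18 + 5*√11)/49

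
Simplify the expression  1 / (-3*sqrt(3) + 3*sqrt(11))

(sqrt(3) + sqrt(11))/24

Multiply numerator and denominator by 3*sqrt(3) + 3*sqrt(11).
Denominator becomes 72; numerator becomes 3*sqrt(3) + 3*sqrt(11).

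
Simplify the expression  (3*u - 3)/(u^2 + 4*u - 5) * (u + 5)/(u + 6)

3/(u + 6)

Factor: 3*u - 3 = 3*(u - 1);  u^2 + 4*u - 5 = (u - 1)*(u + 5)
Cancel the common factors (u - 1), (u + 5).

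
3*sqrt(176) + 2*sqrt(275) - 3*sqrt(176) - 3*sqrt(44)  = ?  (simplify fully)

4*sqrt(11)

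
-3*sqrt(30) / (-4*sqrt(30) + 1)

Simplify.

(3*sqrt(30) + 360)/479

Multiply numerator and denominator by 1 + 4*sqrt(30).
Denominator becomes -479; numerator becomes -360 - 3*sqrt(30).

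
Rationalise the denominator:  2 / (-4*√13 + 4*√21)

(√13 + √21)/16

Multiply numerator and denominator by 4*√13 + 4*√21.
Denominator becomes 128; numerator becomes 8*√13 + 8*√21.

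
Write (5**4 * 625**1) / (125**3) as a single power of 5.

5**(-1)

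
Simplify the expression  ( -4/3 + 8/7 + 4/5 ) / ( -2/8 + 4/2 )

256/735

Numerator: -4/3 + 8/7 + 4/5 = 64/105
Denominator: -2/8 + 4/2 = 7/4
Divide: (64/105) · (4/7) = 256/735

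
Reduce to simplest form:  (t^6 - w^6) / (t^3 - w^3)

t^3 + w^3

t^6 - w^6 factors as (t - w)*(t + w)*(t^2 - t*w + w^2)*(t^2 + t*w + w^2).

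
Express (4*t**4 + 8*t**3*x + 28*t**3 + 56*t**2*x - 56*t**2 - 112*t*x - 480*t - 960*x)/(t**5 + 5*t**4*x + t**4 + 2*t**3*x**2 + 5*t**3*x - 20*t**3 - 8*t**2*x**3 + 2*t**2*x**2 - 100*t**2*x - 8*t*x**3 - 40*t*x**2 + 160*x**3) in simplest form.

Factor: 4*t**4 + 8*t**3*x + 28*t**3 + 56*t**2*x - 56*t**2 - 112*t*x - 480*t - 960*x = 4*(t + 5)*(t - 4)*(t + 2*x)*(t + 6);  t**5 + 5*t**4*x + t**4 + 2*t**3*x**2 + 5*t**3*x - 20*t**3 - 8*t**2*x**3 + 2*t**2*x**2 - 100*t**2*x - 8*t*x**3 - 40*t*x**2 + 160*x**3 = (t - 4)*(t + 2*x)*(t - x)*(t + 5)*(t + 4*x)
Cancel the common factors (t + 2*x), (t - 4), (t + 5).

(-4*t - 24)/(-t**2 - 3*t*x + 4*x**2)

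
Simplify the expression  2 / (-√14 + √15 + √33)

(-17*√14 - 2*√33 + 16*√15 + 3*√770)/206

Group as (√15 + √33) - √14; multiply by (√15 + √33) + √14, then rationalise the remaining surd.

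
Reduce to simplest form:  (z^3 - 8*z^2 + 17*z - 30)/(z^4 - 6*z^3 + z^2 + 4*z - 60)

Factor: z^3 - 8*z^2 + 17*z - 30 = (z^2 - 2*z + 5)*(z - 6);  z^4 - 6*z^3 + z^2 + 4*z - 60 = (z + 2)*(z^2 - 2*z + 5)*(z - 6)
Cancel the common factors (z^2 - 2*z + 5), (z - 6).

1/(z + 2)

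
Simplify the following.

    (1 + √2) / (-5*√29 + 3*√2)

(-5*√58 - 5*√29 - 6 - 3*√2)/707

Multiply numerator and denominator by 3*√2 + 5*√29.
Denominator becomes -707; numerator becomes 3*√2 + 6 + 5*√29 + 5*√58.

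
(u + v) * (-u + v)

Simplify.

Pair the conjugate factors: (v+u)(v-u) = -u^2 + v^2.

-u^2 + v^2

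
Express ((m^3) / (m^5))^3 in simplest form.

m^(-6)

Inside the bracket: (m^-2)
Raise to the power 3: (m^-6)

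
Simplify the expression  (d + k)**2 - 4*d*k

(d - k)**2

Expanding gives d**2 - 2*d*k + k**2, a perfect square.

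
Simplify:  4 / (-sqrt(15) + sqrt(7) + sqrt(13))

Group as (sqrt(7) + sqrt(13)) - sqrt(15); multiply by (sqrt(7) + sqrt(13)) + sqrt(15), then rationalise the remaining surd.

(-20*sqrt(15) + 36*sqrt(13) + 84*sqrt(7) + 8*sqrt(1365))/339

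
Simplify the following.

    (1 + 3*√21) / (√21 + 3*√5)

(-63 - √21 + 3*√5 + 9*√105)/24

Multiply numerator and denominator by -3*√5 + √21.
Denominator becomes -24; numerator becomes -9*√105 - 3*√5 + √21 + 63.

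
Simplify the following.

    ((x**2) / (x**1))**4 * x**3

x**7

Inside the bracket: x**1
Raise to the power 4: x**4
Multiply by x**3: add exponents.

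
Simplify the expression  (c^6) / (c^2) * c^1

c^5

Quotient: c^4
Multiply by c^1: add exponents.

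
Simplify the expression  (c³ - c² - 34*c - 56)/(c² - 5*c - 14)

Factor: c³ - c² - 34*c - 56 = (c + 4)·(c - 7)·(c + 2);  c² - 5*c - 14 = (c - 7)·(c + 2)
Cancel the common factors (c + 2), (c - 7).

c + 4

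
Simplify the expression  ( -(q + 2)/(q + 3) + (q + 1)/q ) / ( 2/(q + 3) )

(2*q + 3)/(2*q)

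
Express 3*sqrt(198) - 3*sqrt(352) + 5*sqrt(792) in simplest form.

27*sqrt(22)

3*sqrt(198) = 9*sqrt(22); 3*sqrt(352) = 12*sqrt(22); 5*sqrt(792) = 30*sqrt(22)
Combine: (9 - 12 + 30)·sqrt(22) = 27*sqrt(22)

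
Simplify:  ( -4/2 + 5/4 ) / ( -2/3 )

Numerator: -4/2 + 5/4 = -3/4
Denominator: -2/3 = -2/3
Divide: (-3/4) · (-3/2) = 9/8

9/8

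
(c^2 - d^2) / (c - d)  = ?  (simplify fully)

c^2 - d^2 factors as (c - d)*(c + d).

c + d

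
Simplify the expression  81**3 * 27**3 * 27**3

3**30

81**3 = 3**12; 27**3 = 3**9; 27**3 = 3**9
Combine exponents: 3**30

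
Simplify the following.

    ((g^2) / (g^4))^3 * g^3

Inside the bracket: (g^-2)
Raise to the power 3: (g^-6)
Multiply by g^3: add exponents.

g^(-3)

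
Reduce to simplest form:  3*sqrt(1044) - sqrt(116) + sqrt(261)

19*sqrt(29)

3*sqrt(1044) = 18*sqrt(29); sqrt(116) = 2*sqrt(29); sqrt(261) = 3*sqrt(29)
Combine: (18 - 2 + 3)·sqrt(29) = 19*sqrt(29)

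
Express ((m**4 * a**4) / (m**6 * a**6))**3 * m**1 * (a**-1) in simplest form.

1/(a**7*m**5)

Inside the bracket: (m**-2) * (a**-2)
Raise to the power 3: (m**-6) * (a**-6)
Multiply by m**1 * (a**-1): add exponents.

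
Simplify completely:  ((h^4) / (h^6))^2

h^(-4)

Inside the bracket: (h^-2)
Raise to the power 2: (h^-4)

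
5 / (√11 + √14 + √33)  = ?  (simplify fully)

Group as (√11 + √33) + √14; multiply by (√11 + √33) - √14, then rationalise the remaining surd.

(-55*√42 - 20*√33 + 75*√14 + 90*√11)/276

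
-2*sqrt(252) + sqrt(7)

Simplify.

2*sqrt(252) = 12*sqrt(7); sqrt(7) = sqrt(7)
Combine: (-12 + 1)·sqrt(7) = -11*sqrt(7)

-11*sqrt(7)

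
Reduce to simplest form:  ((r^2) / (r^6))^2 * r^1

r^(-7)

Inside the bracket: (r^-4)
Raise to the power 2: (r^-8)
Multiply by r^1: add exponents.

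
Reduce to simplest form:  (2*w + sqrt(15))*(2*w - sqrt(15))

(2*w)^2 - (sqrt(15))^2 = 4*w^2 - 15.

4*w^2 - 15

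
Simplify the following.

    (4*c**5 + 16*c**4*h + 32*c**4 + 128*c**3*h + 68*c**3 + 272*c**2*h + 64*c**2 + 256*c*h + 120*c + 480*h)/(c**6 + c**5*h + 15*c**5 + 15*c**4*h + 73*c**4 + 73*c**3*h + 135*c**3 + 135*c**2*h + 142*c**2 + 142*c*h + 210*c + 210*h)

(4*c + 16*h)/(c**2 + c*h + 7*c + 7*h)

Factor: 4*c**5 + 16*c**4*h + 32*c**4 + 128*c**3*h + 68*c**3 + 272*c**2*h + 64*c**2 + 256*c*h + 120*c + 480*h = 4*(c + 5)*(c**2 + 2)*(c + 4*h)*(c + 3);  c**6 + c**5*h + 15*c**5 + 15*c**4*h + 73*c**4 + 73*c**3*h + 135*c**3 + 135*c**2*h + 142*c**2 + 142*c*h + 210*c + 210*h = (c + 5)*(c**2 + 2)*(c + h)*(c + 3)*(c + 7)
Cancel the common factors (c**2 + 2), (c + 5), (c + 3).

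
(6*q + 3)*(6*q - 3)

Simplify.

Product of conjugates: (P+Q)(P-Q) = P^2 - Q^2.

36*q^2 - 9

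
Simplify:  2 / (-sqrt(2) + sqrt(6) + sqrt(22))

(-9*sqrt(6) - 2*sqrt(66) + 13*sqrt(2) + 7*sqrt(22))/37

Group as (sqrt(6) + sqrt(22)) - sqrt(2); multiply by (sqrt(6) + sqrt(22)) + sqrt(2), then rationalise the remaining surd.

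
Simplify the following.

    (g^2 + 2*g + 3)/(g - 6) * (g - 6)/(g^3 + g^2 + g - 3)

1/(g - 1)

Factor: g^3 + g^2 + g - 3 = (g - 1)*(g^2 + 2*g + 3)
Cancel the common factors (g^2 + 2*g + 3), (g - 6).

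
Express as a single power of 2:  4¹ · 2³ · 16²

4¹ = 2^2; 2³ = 2^3; 16² = 2^8
Combine exponents: 2^13

2^13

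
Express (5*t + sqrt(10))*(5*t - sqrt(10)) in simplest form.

(5*t)^2 - (sqrt(10))^2 = 25*t^2 - 10.

25*t^2 - 10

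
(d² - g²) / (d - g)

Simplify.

Difference of squares: factor out (d - g).

d + g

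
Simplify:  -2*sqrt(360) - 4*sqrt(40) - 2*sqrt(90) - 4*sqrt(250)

-46*sqrt(10)

2*sqrt(360) = 12*sqrt(10); 4*sqrt(40) = 8*sqrt(10); 2*sqrt(90) = 6*sqrt(10); 4*sqrt(250) = 20*sqrt(10)
Combine: (-12 - 8 - 6 - 20)·sqrt(10) = -46*sqrt(10)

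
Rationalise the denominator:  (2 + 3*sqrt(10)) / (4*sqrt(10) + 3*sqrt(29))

Multiply numerator and denominator by -3*sqrt(29) + 4*sqrt(10).
Denominator becomes -101; numerator becomes -9*sqrt(290) - 6*sqrt(29) + 8*sqrt(10) + 120.

(-120 - 8*sqrt(10) + 6*sqrt(29) + 9*sqrt(290))/101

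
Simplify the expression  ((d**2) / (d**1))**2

Inside the bracket: d**1
Raise to the power 2: d**2

d**2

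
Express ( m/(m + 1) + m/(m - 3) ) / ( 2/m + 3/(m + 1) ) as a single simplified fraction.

(2*m^3 - 2*m^2)/(5*m^2 - 13*m - 6)

Numerator: m/(m + 1) + m/(m - 3) = (2*m^2 - 2*m)/(m^2 - 2*m - 3)
Denominator: 2/m + 3/(m + 1) = (5*m + 2)/(m^2 + m)
Divide: ((2*m^2 - 2*m)/(m^2 - 2*m - 3)) · ((m^2 + m)/(5*m + 2)) = (2*m^3 - 2*m^2)/(5*m^2 - 13*m - 6)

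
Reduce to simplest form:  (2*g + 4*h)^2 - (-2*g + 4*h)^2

Write as f((4*h),(2*g)) - f((4*h),-(2*g)) and expand.

32*g*h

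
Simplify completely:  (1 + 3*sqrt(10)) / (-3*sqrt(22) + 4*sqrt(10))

(-18*sqrt(55) - 120 - 3*sqrt(22) - 4*sqrt(10))/38

Multiply numerator and denominator by 4*sqrt(10) + 3*sqrt(22).
Denominator becomes -38; numerator becomes 4*sqrt(10) + 3*sqrt(22) + 120 + 18*sqrt(55).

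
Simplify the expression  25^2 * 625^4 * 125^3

25^2 = 5^4; 625^4 = 5^16; 125^3 = 5^9
Combine exponents: 5^29

5^29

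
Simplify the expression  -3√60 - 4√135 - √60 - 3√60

3√60 = 6*√15; 4√135 = 12*√15; √60 = 2*√15; 3√60 = 6*√15
Combine: (-6 - 12 - 2 - 6)·√15 = -26*√15

-26*√15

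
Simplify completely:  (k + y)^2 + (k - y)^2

2*k^2 + 2*y^2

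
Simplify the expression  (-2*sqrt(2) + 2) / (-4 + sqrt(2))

Multiply numerator and denominator by -4 - sqrt(2).
Denominator becomes 14; numerator becomes -4 + 6*sqrt(2).

(-2 + 3*sqrt(2))/7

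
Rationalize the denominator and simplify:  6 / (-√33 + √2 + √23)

(4*√33 + 6*√23 + 27*√2 + √1518)/10

Group as (√2 + √23) - √33; multiply by (√2 + √23) + √33, then rationalise the remaining surd.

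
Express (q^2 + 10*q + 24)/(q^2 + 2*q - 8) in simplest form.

Factor: q^2 + 10*q + 24 = (q + 4)*(q + 6);  q^2 + 2*q - 8 = (q - 2)*(q + 4)
Cancel the common factor (q + 4).

(q + 6)/(q - 2)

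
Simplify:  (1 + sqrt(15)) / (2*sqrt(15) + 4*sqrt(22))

(-15 - sqrt(15) + 2*sqrt(22) + 2*sqrt(330))/146

Multiply numerator and denominator by -4*sqrt(22) + 2*sqrt(15).
Denominator becomes -292; numerator becomes -4*sqrt(330) - 4*sqrt(22) + 2*sqrt(15) + 30.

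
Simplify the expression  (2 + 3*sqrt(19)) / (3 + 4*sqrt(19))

(-sqrt(19) + 222)/295

Multiply numerator and denominator by -4*sqrt(19) + 3.
Denominator becomes -295; numerator becomes -222 + sqrt(19).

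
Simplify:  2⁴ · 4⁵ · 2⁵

2^19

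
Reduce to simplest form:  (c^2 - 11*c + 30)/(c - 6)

c - 5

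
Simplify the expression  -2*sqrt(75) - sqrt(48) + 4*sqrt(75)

2*sqrt(75) = 10*sqrt(3); sqrt(48) = 4*sqrt(3); 4*sqrt(75) = 20*sqrt(3)
Combine: (-10 - 4 + 20)·sqrt(3) = 6*sqrt(3)

6*sqrt(3)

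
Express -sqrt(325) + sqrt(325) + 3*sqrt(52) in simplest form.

6*sqrt(13)

sqrt(325) = 5*sqrt(13); sqrt(325) = 5*sqrt(13); 3*sqrt(52) = 6*sqrt(13)
Combine: (-5 + 5 + 6)·sqrt(13) = 6*sqrt(13)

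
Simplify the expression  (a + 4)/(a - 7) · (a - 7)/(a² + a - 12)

Factor: a² + a - 12 = (a - 3)·(a + 4)
Cancel the common factors (a + 4), (a - 7).

1/(a - 3)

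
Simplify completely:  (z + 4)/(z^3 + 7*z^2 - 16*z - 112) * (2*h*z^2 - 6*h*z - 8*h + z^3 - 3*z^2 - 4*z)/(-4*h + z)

(2*h*z + 2*h + z^2 + z)/(-4*h*z - 28*h + z^2 + 7*z)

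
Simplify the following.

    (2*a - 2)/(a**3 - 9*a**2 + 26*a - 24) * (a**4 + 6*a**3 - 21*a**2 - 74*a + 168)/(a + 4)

(2*a**2 + 12*a - 14)/(a - 4)

Factor: 2*a - 2 = 2*(a - 1);  a**3 - 9*a**2 + 26*a - 24 = (a - 3)*(a - 4)*(a - 2);  a**4 + 6*a**3 - 21*a**2 - 74*a + 168 = (a - 3)*(a + 4)*(a + 7)*(a - 2)
Cancel the common factors (a - 3), (a - 2), (a + 4).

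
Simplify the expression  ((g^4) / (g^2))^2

g^4

Inside the bracket: g^2
Raise to the power 2: g^4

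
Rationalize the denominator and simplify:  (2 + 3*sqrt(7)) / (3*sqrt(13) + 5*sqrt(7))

Multiply numerator and denominator by -3*sqrt(13) + 5*sqrt(7).
Denominator becomes 58; numerator becomes -9*sqrt(91) - 6*sqrt(13) + 10*sqrt(7) + 105.

(-9*sqrt(91) - 6*sqrt(13) + 10*sqrt(7) + 105)/58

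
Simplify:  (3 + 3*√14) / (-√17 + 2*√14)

(√17 + 2*√14 + √238 + 28)/13

Multiply numerator and denominator by √17 + 2*√14.
Denominator becomes 39; numerator becomes 3*√17 + 6*√14 + 3*√238 + 84.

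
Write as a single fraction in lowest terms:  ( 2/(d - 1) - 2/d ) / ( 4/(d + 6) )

Numerator: 2/(d - 1) - 2/d = 2/(d**2 - d)
Denominator: 4/(d + 6) = 4/(d + 6)
Divide: (2/(d**2 - d)) · (d/4 + 3/2) = (d + 6)/(2*d**2 - 2*d)

(d + 6)/(2*d**2 - 2*d)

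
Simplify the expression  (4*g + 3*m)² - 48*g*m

(4*g - 3*m)²

Expanding gives 16*g² - 24*g*m + 9*m², a perfect square.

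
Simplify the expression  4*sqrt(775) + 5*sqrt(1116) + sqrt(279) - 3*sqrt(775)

4*sqrt(775) = 20*sqrt(31); 5*sqrt(1116) = 30*sqrt(31); sqrt(279) = 3*sqrt(31); 3*sqrt(775) = 15*sqrt(31)
Combine: (20 + 30 + 3 - 15)·sqrt(31) = 38*sqrt(31)

38*sqrt(31)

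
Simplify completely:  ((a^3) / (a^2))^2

a^2

Inside the bracket: a^1
Raise to the power 2: a^2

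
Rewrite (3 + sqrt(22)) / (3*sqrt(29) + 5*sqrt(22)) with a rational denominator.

(-3*sqrt(638) - 9*sqrt(29) + 15*sqrt(22) + 110)/289

Multiply numerator and denominator by -3*sqrt(29) + 5*sqrt(22).
Denominator becomes 289; numerator becomes -3*sqrt(638) - 9*sqrt(29) + 15*sqrt(22) + 110.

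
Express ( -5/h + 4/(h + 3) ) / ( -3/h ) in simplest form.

(h + 15)/(3*h + 9)

Numerator: -5/h + 4/(h + 3) = (-h - 15)/(h^2 + 3*h)
Denominator: -3/h = -3/h
Divide: ((-h - 15)/(h^2 + 3*h)) · (-h/3) = (h + 15)/(3*h + 9)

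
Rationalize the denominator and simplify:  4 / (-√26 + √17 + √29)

(-20*√26 + 14*√29 + 38*√17 + 2*√12818)/393

Group as (√17 + √29) - √26; multiply by (√17 + √29) + √26, then rationalise the remaining surd.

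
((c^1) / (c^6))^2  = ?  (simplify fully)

c^(-10)

Inside the bracket: (c^-5)
Raise to the power 2: (c^-10)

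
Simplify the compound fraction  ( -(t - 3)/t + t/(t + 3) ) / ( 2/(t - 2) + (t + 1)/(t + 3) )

Numerator: -(t - 3)/t + t/(t + 3) = 9/(t² + 3*t)
Denominator: 2/(t - 2) + (t + 1)/(t + 3) = (t² + t + 4)/(t² + t - 6)
Divide: (9/(t² + 3*t)) · ((t² + t - 6)/(t² + t + 4)) = (9*t - 18)/(t³ + t² + 4*t)

(9*t - 18)/(t³ + t² + 4*t)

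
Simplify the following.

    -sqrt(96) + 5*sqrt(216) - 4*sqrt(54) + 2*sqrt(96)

22*sqrt(6)

sqrt(96) = 4*sqrt(6); 5*sqrt(216) = 30*sqrt(6); 4*sqrt(54) = 12*sqrt(6); 2*sqrt(96) = 8*sqrt(6)
Combine: (-4 + 30 - 12 + 8)·sqrt(6) = 22*sqrt(6)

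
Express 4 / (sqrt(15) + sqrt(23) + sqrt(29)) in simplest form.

(-8*sqrt(10005) + 36*sqrt(29) + 84*sqrt(23) + 148*sqrt(15))/1299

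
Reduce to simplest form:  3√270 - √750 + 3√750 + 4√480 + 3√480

47*√30

3√270 = 9*√30; √750 = 5*√30; 3√750 = 15*√30; 4√480 = 16*√30; 3√480 = 12*√30
Combine: (9 - 5 + 15 + 16 + 12)·√30 = 47*√30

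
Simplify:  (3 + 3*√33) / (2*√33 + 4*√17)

(-99 - 3*√33 + 6*√17 + 6*√561)/70

Multiply numerator and denominator by -4*√17 + 2*√33.
Denominator becomes -140; numerator becomes -12*√561 - 12*√17 + 6*√33 + 198.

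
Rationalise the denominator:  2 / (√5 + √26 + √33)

(-√4290 - √33 + 6*√26 + 27*√5)/129

Group as (√5 + √26) + √33; multiply by (√5 + √26) - √33, then rationalise the remaining surd.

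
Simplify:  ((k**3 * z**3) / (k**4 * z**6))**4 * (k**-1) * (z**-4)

Inside the bracket: (k**-1) * (z**-3)
Raise to the power 4: (k**-4) * (z**-12)
Multiply by (k**-1) * (z**-4): add exponents.

1/(k**5*z**16)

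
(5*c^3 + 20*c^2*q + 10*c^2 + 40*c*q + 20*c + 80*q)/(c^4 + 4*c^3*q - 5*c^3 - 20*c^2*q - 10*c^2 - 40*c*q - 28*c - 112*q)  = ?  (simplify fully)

Factor: 5*c^3 + 20*c^2*q + 10*c^2 + 40*c*q + 20*c + 80*q = 5*(c^2 + 2*c + 4)*(c + 4*q);  c^4 + 4*c^3*q - 5*c^3 - 20*c^2*q - 10*c^2 - 40*c*q - 28*c - 112*q = (c^2 + 2*c + 4)*(c + 4*q)*(c - 7)
Cancel the common factors (c^2 + 2*c + 4), (c + 4*q).

5/(c - 7)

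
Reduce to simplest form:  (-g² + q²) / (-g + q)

Difference of squares: factor out (-g + q).

g + q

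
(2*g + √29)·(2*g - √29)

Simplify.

4*g² - 29

(2*g)^2 - (√29)^2 = 4*g² - 29.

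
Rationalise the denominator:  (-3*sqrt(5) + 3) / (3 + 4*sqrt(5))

(-69 + 21*sqrt(5))/71

Multiply numerator and denominator by -4*sqrt(5) + 3.
Denominator becomes -71; numerator becomes -21*sqrt(5) + 69.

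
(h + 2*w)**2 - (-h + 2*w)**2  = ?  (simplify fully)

Only the odd-power cross terms survive.

8*h*w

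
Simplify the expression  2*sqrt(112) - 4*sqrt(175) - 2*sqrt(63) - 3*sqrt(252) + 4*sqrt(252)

2*sqrt(112) = 8*sqrt(7); 4*sqrt(175) = 20*sqrt(7); 2*sqrt(63) = 6*sqrt(7); 3*sqrt(252) = 18*sqrt(7); 4*sqrt(252) = 24*sqrt(7)
Combine: (8 - 20 - 6 - 18 + 24)·sqrt(7) = -12*sqrt(7)

-12*sqrt(7)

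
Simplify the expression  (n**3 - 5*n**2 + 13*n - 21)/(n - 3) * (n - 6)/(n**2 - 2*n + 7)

Factor: n**3 - 5*n**2 + 13*n - 21 = (n**2 - 2*n + 7)*(n - 3)
Cancel the common factors (n**2 - 2*n + 7), (n - 3).

n - 6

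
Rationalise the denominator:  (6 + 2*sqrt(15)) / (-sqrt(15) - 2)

(-18 - 2*sqrt(15))/11

Multiply numerator and denominator by -2 + sqrt(15).
Denominator becomes -11; numerator becomes 2*sqrt(15) + 18.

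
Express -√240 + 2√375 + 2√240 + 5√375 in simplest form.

39*√15

√240 = 4*√15; 2√375 = 10*√15; 2√240 = 8*√15; 5√375 = 25*√15
Combine: (-4 + 10 + 8 + 25)·√15 = 39*√15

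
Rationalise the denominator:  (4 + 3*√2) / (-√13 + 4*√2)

Multiply numerator and denominator by √13 + 4*√2.
Denominator becomes 19; numerator becomes 4*√13 + 3*√26 + 16*√2 + 24.

(4*√13 + 3*√26 + 16*√2 + 24)/19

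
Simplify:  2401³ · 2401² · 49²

2401³ = 7^12; 2401² = 7^8; 49² = 7^4
Combine exponents: 7^24

7^24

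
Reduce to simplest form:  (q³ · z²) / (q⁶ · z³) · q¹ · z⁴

Quotient: (q^-3) · (z^-1)
Multiply by q¹ · z⁴: add exponents.

z³/q²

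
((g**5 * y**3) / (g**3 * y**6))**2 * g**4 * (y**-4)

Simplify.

Inside the bracket: g**2 * (y**-3)
Raise to the power 2: g**4 * (y**-6)
Multiply by g**4 * (y**-4): add exponents.

g**8/y**10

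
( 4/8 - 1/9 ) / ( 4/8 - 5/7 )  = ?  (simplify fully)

-49/27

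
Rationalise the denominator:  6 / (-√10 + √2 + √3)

Group as (√2 + √3) - √10; multiply by (√2 + √3) + √10, then rationalise the remaining surd.

-30*√10 - 54*√3 - 66*√2 - 24*√15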